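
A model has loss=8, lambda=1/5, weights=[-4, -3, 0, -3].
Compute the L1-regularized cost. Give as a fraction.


L1 norm = sum(|w|) = 10. J = 8 + 1/5 * 10 = 10.

10


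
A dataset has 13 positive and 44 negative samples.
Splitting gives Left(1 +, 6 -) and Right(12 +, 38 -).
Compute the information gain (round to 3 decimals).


H(parent) = 0.7746. H(left) = 0.5917, H(right) = 0.7950. Weighted = (7/57)*0.5917 + (50/57)*0.7950 = 0.7700. IG = 0.7746 - 0.7700 = 0.0046, which rounds to 0.005.

0.005


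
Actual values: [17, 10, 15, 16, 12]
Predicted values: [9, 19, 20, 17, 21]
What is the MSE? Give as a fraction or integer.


MSE = (1/5) * ((17-9)^2=64 + (10-19)^2=81 + (15-20)^2=25 + (16-17)^2=1 + (12-21)^2=81). Sum = 252. MSE = 252/5.

252/5


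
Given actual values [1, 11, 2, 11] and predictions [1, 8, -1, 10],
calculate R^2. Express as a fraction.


Mean(y) = 25/4. SS_res = 19. SS_tot = 363/4. R^2 = 1 - 19/(363/4) = 287/363.

287/363


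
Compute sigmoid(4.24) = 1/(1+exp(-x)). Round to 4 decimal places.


sigma(4.24) = 1/(1+e^(-4.24)) = 1/(1+0.014408) = 1/1.014408 = 0.9858.

0.9858


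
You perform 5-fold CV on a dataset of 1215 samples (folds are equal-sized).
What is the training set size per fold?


Each validation fold has 1215/5 = 243 samples. Training set = 1215 - 243 = 972.

972


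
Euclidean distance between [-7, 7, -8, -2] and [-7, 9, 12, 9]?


d = sqrt(sum of squared differences). (-7--7)^2=0, (7-9)^2=4, (-8-12)^2=400, (-2-9)^2=121. Sum = 525.

sqrt(525)


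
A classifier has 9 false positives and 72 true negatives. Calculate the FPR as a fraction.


FPR = FP / (FP + TN) = 9 / 81 = 1/9.

1/9


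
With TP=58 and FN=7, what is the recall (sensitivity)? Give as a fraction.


Recall = TP / (TP + FN) = 58 / 65 = 58/65.

58/65


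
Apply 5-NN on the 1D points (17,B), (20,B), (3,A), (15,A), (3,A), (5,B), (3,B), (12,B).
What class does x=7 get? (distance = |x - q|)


Distances: |17-7|=10, |20-7|=13, |3-7|=4, |15-7|=8, |3-7|=4, |5-7|=2, |3-7|=4, |12-7|=5. 5 nearest: (5,B), (3,A), (3,A), (3,B), (12,B). Counts: {'B': 3, 'A': 2}. Majority class: B.

B


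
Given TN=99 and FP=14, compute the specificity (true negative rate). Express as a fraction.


Specificity = TN / (TN + FP) = 99 / 113 = 99/113.

99/113


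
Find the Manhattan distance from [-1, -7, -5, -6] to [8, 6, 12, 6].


d = sum of absolute differences: |-1-8|=9 + |-7-6|=13 + |-5-12|=17 + |-6-6|=12 = 51.

51


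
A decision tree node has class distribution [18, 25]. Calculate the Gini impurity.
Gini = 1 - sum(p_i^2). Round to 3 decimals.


Total = 43. Proportions: 18/43, 25/43. sum(p_i^2) = 0.5133. Gini = 1 - 0.5133 = 0.4867, which rounds to 0.487.

0.487


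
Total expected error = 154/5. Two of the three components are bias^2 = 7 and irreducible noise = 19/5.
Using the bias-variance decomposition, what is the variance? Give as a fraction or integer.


Total error = bias^2 + variance + irreducible noise. So variance = 154/5 - 7 - 19/5 = 20.

20


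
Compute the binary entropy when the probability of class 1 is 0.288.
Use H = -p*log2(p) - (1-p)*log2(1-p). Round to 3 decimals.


H = -0.288*log2(0.288) - 0.712*log2(0.712) = 0.866.

0.866


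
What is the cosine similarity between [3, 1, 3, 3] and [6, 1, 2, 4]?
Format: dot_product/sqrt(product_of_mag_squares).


dot = 37. |a|^2 = 28, |b|^2 = 57. cos = 37/sqrt(1596).

37/sqrt(1596)


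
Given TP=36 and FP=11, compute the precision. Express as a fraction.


Precision = TP / (TP + FP) = 36 / 47 = 36/47.

36/47


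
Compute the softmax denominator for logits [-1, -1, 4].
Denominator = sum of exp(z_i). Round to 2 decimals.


Denom = e^-1=0.3679 + e^-1=0.3679 + e^4=54.5982. Sum = 55.3340, which rounds to 55.33.

55.33


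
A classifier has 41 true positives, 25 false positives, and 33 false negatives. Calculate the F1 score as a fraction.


Precision = 41/66 = 41/66. Recall = 41/74 = 41/74. F1 = 2*P*R/(P+R) = 41/70.

41/70


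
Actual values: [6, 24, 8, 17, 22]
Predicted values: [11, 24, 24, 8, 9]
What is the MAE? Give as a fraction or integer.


MAE = (1/5) * (|6-11|=5 + |24-24|=0 + |8-24|=16 + |17-8|=9 + |22-9|=13). Sum = 43. MAE = 43/5.

43/5


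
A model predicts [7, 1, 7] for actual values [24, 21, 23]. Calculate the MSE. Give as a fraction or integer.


MSE = (1/3) * ((24-7)^2=289 + (21-1)^2=400 + (23-7)^2=256). Sum = 945. MSE = 315.

315


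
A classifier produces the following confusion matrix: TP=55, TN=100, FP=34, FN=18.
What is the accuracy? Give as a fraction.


Accuracy = (TP + TN) / (TP + TN + FP + FN) = (55 + 100) / 207 = 155/207.

155/207


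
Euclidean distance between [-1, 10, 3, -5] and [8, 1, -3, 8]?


d = sqrt(sum of squared differences). (-1-8)^2=81, (10-1)^2=81, (3--3)^2=36, (-5-8)^2=169. Sum = 367.

sqrt(367)


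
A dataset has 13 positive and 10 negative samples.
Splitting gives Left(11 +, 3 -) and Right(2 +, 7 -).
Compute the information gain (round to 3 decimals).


H(parent) = 0.9877. H(left) = 0.7496, H(right) = 0.7642. Weighted = (14/23)*0.7496 + (9/23)*0.7642 = 0.7553. IG = 0.9877 - 0.7553 = 0.2324, which rounds to 0.232.

0.232


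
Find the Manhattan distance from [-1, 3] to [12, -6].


d = sum of absolute differences: |-1-12|=13 + |3--6|=9 = 22.

22


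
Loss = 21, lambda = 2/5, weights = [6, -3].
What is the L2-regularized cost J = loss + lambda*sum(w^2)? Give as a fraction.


L2 sq norm = sum(w^2) = 45. J = 21 + 2/5 * 45 = 39.

39


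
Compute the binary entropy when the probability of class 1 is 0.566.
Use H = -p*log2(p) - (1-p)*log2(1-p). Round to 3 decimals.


H = -0.566*log2(0.566) - 0.434*log2(0.434) = 0.987.

0.987


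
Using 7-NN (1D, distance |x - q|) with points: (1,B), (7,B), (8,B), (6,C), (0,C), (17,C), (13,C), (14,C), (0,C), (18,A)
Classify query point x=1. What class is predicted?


Distances: |1-1|=0, |7-1|=6, |8-1|=7, |6-1|=5, |0-1|=1, |17-1|=16, |13-1|=12, |14-1|=13, |0-1|=1, |18-1|=17. 7 nearest: (1,B), (0,C), (0,C), (6,C), (7,B), (8,B), (13,C). Counts: {'B': 3, 'C': 4}. Majority class: C.

C


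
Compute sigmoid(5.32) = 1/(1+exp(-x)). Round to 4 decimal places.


sigma(5.32) = 1/(1+e^(-5.32)) = 1/(1+0.004893) = 1/1.004893 = 0.9951.

0.9951


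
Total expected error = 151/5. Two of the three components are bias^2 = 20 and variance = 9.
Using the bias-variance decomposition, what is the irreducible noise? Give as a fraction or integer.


Total error = bias^2 + variance + irreducible noise. So irreducible noise = 151/5 - 20 - 9 = 6/5.

6/5


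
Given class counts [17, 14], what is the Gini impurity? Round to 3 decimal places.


Total = 31. Proportions: 17/31, 14/31. sum(p_i^2) = 0.5047. Gini = 1 - 0.5047 = 0.4953, which rounds to 0.495.

0.495


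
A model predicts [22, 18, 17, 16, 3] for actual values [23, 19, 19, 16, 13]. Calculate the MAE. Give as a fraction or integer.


MAE = (1/5) * (|23-22|=1 + |19-18|=1 + |19-17|=2 + |16-16|=0 + |13-3|=10). Sum = 14. MAE = 14/5.

14/5


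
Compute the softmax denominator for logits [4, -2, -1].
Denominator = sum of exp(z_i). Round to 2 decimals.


Denom = e^4=54.5982 + e^-2=0.1353 + e^-1=0.3679. Sum = 55.1014, which rounds to 55.10.

55.10


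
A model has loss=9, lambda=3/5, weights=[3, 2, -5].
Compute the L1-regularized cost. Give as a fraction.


L1 norm = sum(|w|) = 10. J = 9 + 3/5 * 10 = 15.

15


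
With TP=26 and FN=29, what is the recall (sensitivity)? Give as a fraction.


Recall = TP / (TP + FN) = 26 / 55 = 26/55.

26/55


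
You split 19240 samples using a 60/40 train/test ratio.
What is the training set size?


Test set = 19240 * 40% = 7696. Training set = 19240 - 7696 = 11544.

11544


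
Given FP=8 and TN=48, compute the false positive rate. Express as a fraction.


FPR = FP / (FP + TN) = 8 / 56 = 1/7.

1/7


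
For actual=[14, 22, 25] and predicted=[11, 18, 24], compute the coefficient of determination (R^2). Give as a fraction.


Mean(y) = 61/3. SS_res = 26. SS_tot = 194/3. R^2 = 1 - 26/(194/3) = 58/97.

58/97


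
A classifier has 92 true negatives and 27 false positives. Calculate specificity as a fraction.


Specificity = TN / (TN + FP) = 92 / 119 = 92/119.

92/119


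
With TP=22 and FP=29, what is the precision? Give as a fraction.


Precision = TP / (TP + FP) = 22 / 51 = 22/51.

22/51


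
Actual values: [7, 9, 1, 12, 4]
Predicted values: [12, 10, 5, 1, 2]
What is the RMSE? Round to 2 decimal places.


MSE = 33.4000. RMSE = sqrt(33.4000) = 5.78.

5.78


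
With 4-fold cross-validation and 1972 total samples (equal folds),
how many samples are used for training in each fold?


Each validation fold has 1972/4 = 493 samples. Training set = 1972 - 493 = 1479.

1479


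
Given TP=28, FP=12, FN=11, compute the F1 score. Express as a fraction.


Precision = 28/40 = 7/10. Recall = 28/39 = 28/39. F1 = 2*P*R/(P+R) = 56/79.

56/79


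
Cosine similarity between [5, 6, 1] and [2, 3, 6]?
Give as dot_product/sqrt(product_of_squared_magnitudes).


dot = 34. |a|^2 = 62, |b|^2 = 49. cos = 34/sqrt(3038).

34/sqrt(3038)


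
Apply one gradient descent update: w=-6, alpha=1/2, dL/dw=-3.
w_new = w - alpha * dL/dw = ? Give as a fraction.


w_new = -6 - 1/2 * -3 = -6 - -3/2 = -9/2.

-9/2


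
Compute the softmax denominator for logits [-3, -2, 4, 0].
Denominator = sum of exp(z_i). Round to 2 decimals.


Denom = e^-3=0.0498 + e^-2=0.1353 + e^4=54.5982 + e^0=1.0000. Sum = 55.7833, which rounds to 55.78.

55.78


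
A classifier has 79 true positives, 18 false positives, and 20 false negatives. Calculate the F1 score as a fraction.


Precision = 79/97 = 79/97. Recall = 79/99 = 79/99. F1 = 2*P*R/(P+R) = 79/98.

79/98


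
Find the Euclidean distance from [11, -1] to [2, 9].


d = sqrt(sum of squared differences). (11-2)^2=81, (-1-9)^2=100. Sum = 181.

sqrt(181)


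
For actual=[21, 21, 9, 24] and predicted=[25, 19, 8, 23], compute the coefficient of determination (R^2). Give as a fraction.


Mean(y) = 75/4. SS_res = 22. SS_tot = 531/4. R^2 = 1 - 22/(531/4) = 443/531.

443/531


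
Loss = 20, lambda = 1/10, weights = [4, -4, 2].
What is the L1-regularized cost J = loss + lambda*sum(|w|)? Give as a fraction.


L1 norm = sum(|w|) = 10. J = 20 + 1/10 * 10 = 21.

21


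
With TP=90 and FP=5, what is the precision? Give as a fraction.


Precision = TP / (TP + FP) = 90 / 95 = 18/19.

18/19


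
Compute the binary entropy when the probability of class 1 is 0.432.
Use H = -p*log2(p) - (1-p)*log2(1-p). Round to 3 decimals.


H = -0.432*log2(0.432) - 0.568*log2(0.568) = 0.987.

0.987


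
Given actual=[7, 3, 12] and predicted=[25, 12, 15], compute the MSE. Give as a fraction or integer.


MSE = (1/3) * ((7-25)^2=324 + (3-12)^2=81 + (12-15)^2=9). Sum = 414. MSE = 138.

138


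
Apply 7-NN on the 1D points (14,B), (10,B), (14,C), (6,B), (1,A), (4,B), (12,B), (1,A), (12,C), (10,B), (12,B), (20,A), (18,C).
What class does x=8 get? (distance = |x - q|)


Distances: |14-8|=6, |10-8|=2, |14-8|=6, |6-8|=2, |1-8|=7, |4-8|=4, |12-8|=4, |1-8|=7, |12-8|=4, |10-8|=2, |12-8|=4, |20-8|=12, |18-8|=10. 7 nearest: (10,B), (6,B), (10,B), (4,B), (12,B), (12,B), (12,C). Counts: {'B': 6, 'C': 1}. Majority class: B.

B


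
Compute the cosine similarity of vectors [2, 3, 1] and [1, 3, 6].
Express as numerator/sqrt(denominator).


dot = 17. |a|^2 = 14, |b|^2 = 46. cos = 17/sqrt(644).

17/sqrt(644)


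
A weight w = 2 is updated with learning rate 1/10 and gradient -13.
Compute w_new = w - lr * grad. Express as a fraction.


w_new = 2 - 1/10 * -13 = 2 - -13/10 = 33/10.

33/10


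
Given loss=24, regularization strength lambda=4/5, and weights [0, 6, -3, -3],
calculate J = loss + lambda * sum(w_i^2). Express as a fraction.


L2 sq norm = sum(w^2) = 54. J = 24 + 4/5 * 54 = 336/5.

336/5


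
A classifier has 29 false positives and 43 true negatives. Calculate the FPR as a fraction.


FPR = FP / (FP + TN) = 29 / 72 = 29/72.

29/72


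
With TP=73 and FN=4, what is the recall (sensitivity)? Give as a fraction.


Recall = TP / (TP + FN) = 73 / 77 = 73/77.

73/77


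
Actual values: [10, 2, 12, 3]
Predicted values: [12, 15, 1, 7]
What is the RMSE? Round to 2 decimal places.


MSE = 77.5000. RMSE = sqrt(77.5000) = 8.80.

8.80


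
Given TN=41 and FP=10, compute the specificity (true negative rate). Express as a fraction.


Specificity = TN / (TN + FP) = 41 / 51 = 41/51.

41/51


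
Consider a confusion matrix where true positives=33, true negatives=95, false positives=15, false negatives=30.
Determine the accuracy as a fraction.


Accuracy = (TP + TN) / (TP + TN + FP + FN) = (33 + 95) / 173 = 128/173.

128/173


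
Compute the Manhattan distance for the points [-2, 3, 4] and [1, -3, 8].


d = sum of absolute differences: |-2-1|=3 + |3--3|=6 + |4-8|=4 = 13.

13


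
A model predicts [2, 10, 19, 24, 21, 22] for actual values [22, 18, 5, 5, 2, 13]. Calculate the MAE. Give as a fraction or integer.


MAE = (1/6) * (|22-2|=20 + |18-10|=8 + |5-19|=14 + |5-24|=19 + |2-21|=19 + |13-22|=9). Sum = 89. MAE = 89/6.

89/6


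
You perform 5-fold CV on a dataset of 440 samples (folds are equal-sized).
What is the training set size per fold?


Each validation fold has 440/5 = 88 samples. Training set = 440 - 88 = 352.

352


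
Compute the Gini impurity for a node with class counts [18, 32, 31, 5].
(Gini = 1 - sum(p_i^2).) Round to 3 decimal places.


Total = 86. Proportions: 18/86, 32/86, 31/86, 5/86. sum(p_i^2) = 0.3156. Gini = 1 - 0.3156 = 0.6844, which rounds to 0.684.

0.684


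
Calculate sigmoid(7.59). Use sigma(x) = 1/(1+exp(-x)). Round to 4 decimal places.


sigma(7.59) = 1/(1+e^(-7.59)) = 1/(1+0.000505) = 1/1.000505 = 0.9995.

0.9995


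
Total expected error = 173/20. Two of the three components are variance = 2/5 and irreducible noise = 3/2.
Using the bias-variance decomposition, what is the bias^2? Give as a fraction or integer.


Total error = bias^2 + variance + irreducible noise. So bias^2 = 173/20 - 2/5 - 3/2 = 27/4.

27/4


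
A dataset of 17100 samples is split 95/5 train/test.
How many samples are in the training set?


Test set = 17100 * 5% = 855. Training set = 17100 - 855 = 16245.

16245


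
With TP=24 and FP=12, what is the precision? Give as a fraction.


Precision = TP / (TP + FP) = 24 / 36 = 2/3.

2/3


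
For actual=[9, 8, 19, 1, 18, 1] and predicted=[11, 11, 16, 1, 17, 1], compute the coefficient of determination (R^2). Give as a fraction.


Mean(y) = 28/3. SS_res = 23. SS_tot = 928/3. R^2 = 1 - 23/(928/3) = 859/928.

859/928


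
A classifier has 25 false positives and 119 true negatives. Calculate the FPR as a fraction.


FPR = FP / (FP + TN) = 25 / 144 = 25/144.

25/144


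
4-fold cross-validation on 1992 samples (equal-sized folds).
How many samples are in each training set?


Each validation fold has 1992/4 = 498 samples. Training set = 1992 - 498 = 1494.

1494


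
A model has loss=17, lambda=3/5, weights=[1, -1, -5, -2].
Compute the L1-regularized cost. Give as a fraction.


L1 norm = sum(|w|) = 9. J = 17 + 3/5 * 9 = 112/5.

112/5


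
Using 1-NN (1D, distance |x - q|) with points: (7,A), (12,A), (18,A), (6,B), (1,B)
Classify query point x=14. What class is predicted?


Distances: |7-14|=7, |12-14|=2, |18-14|=4, |6-14|=8, |1-14|=13. 1 nearest: (12,A). Counts: {'A': 1}. Majority class: A.

A


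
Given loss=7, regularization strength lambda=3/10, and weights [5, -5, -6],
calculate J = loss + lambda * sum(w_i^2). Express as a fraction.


L2 sq norm = sum(w^2) = 86. J = 7 + 3/10 * 86 = 164/5.

164/5


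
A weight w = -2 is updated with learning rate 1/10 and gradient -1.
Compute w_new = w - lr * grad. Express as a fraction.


w_new = -2 - 1/10 * -1 = -2 - -1/10 = -19/10.

-19/10


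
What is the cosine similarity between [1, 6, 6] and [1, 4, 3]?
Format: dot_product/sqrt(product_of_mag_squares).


dot = 43. |a|^2 = 73, |b|^2 = 26. cos = 43/sqrt(1898).

43/sqrt(1898)


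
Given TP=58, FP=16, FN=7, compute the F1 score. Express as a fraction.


Precision = 58/74 = 29/37. Recall = 58/65 = 58/65. F1 = 2*P*R/(P+R) = 116/139.

116/139


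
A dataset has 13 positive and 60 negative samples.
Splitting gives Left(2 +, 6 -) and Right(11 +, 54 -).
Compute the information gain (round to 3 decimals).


H(parent) = 0.6759. H(left) = 0.8113, H(right) = 0.6559. Weighted = (8/73)*0.8113 + (65/73)*0.6559 = 0.6729. IG = 0.6759 - 0.6729 = 0.0030, which rounds to 0.003.

0.003


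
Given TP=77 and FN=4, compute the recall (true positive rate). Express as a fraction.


Recall = TP / (TP + FN) = 77 / 81 = 77/81.

77/81


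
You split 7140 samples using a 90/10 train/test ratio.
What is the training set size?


Test set = 7140 * 10% = 714. Training set = 7140 - 714 = 6426.

6426


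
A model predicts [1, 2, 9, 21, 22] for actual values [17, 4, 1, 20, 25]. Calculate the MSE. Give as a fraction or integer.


MSE = (1/5) * ((17-1)^2=256 + (4-2)^2=4 + (1-9)^2=64 + (20-21)^2=1 + (25-22)^2=9). Sum = 334. MSE = 334/5.

334/5


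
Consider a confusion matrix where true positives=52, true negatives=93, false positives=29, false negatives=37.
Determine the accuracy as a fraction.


Accuracy = (TP + TN) / (TP + TN + FP + FN) = (52 + 93) / 211 = 145/211.

145/211


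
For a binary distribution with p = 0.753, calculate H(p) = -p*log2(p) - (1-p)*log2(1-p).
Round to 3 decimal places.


H = -0.753*log2(0.753) - 0.247*log2(0.247) = 0.806.

0.806


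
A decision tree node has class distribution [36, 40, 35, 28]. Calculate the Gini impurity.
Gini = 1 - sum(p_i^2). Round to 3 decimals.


Total = 139. Proportions: 36/139, 40/139, 35/139, 28/139. sum(p_i^2) = 0.2539. Gini = 1 - 0.2539 = 0.7461, which rounds to 0.746.

0.746


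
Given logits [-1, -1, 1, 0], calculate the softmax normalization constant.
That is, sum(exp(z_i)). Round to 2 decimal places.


Denom = e^-1=0.3679 + e^-1=0.3679 + e^1=2.7183 + e^0=1.0000. Sum = 4.4541, which rounds to 4.45.

4.45


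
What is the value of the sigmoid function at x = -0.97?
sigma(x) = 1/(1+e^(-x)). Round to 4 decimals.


sigma(-0.97) = 1/(1+e^(0.97)) = 1/(1+2.637944) = 1/3.637944 = 0.2749.

0.2749


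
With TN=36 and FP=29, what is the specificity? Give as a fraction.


Specificity = TN / (TN + FP) = 36 / 65 = 36/65.

36/65


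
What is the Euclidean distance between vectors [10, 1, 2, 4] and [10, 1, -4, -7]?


d = sqrt(sum of squared differences). (10-10)^2=0, (1-1)^2=0, (2--4)^2=36, (4--7)^2=121. Sum = 157.

sqrt(157)


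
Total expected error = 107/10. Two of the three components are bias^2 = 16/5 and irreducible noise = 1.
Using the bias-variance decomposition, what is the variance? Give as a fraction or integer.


Total error = bias^2 + variance + irreducible noise. So variance = 107/10 - 16/5 - 1 = 13/2.

13/2


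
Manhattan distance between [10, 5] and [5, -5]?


d = sum of absolute differences: |10-5|=5 + |5--5|=10 = 15.

15


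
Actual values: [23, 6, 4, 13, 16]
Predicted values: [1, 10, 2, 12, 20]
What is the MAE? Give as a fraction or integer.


MAE = (1/5) * (|23-1|=22 + |6-10|=4 + |4-2|=2 + |13-12|=1 + |16-20|=4). Sum = 33. MAE = 33/5.

33/5


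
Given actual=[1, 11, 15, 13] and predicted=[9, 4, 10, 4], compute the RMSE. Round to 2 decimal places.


MSE = 54.7500. RMSE = sqrt(54.7500) = 7.40.

7.40


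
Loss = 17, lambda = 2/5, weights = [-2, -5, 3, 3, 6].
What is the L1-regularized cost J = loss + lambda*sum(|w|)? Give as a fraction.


L1 norm = sum(|w|) = 19. J = 17 + 2/5 * 19 = 123/5.

123/5


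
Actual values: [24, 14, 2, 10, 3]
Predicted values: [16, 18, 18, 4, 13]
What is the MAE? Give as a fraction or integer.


MAE = (1/5) * (|24-16|=8 + |14-18|=4 + |2-18|=16 + |10-4|=6 + |3-13|=10). Sum = 44. MAE = 44/5.

44/5


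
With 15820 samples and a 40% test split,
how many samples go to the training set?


Test set = 15820 * 40% = 6328. Training set = 15820 - 6328 = 9492.

9492


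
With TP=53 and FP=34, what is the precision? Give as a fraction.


Precision = TP / (TP + FP) = 53 / 87 = 53/87.

53/87


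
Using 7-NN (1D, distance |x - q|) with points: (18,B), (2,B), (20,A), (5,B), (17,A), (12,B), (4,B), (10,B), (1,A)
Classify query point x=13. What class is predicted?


Distances: |18-13|=5, |2-13|=11, |20-13|=7, |5-13|=8, |17-13|=4, |12-13|=1, |4-13|=9, |10-13|=3, |1-13|=12. 7 nearest: (12,B), (10,B), (17,A), (18,B), (20,A), (5,B), (4,B). Counts: {'B': 5, 'A': 2}. Majority class: B.

B


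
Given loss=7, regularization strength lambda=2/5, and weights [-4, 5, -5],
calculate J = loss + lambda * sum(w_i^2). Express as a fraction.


L2 sq norm = sum(w^2) = 66. J = 7 + 2/5 * 66 = 167/5.

167/5


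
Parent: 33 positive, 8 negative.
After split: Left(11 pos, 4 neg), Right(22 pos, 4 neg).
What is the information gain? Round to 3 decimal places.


H(parent) = 0.7121. H(left) = 0.8366, H(right) = 0.6194. Weighted = (15/41)*0.8366 + (26/41)*0.6194 = 0.6989. IG = 0.7121 - 0.6989 = 0.0132, which rounds to 0.013.

0.013


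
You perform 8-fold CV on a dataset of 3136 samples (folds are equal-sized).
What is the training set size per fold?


Each validation fold has 3136/8 = 392 samples. Training set = 3136 - 392 = 2744.

2744


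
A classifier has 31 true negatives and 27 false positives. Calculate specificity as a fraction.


Specificity = TN / (TN + FP) = 31 / 58 = 31/58.

31/58


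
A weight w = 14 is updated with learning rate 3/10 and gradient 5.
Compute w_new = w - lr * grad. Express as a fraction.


w_new = 14 - 3/10 * 5 = 14 - 3/2 = 25/2.

25/2


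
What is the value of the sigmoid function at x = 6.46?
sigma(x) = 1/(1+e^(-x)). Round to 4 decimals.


sigma(6.46) = 1/(1+e^(-6.46)) = 1/(1+0.001565) = 1/1.001565 = 0.9984.

0.9984


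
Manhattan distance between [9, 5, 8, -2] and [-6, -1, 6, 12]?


d = sum of absolute differences: |9--6|=15 + |5--1|=6 + |8-6|=2 + |-2-12|=14 = 37.

37


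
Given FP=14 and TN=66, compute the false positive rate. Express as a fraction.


FPR = FP / (FP + TN) = 14 / 80 = 7/40.

7/40


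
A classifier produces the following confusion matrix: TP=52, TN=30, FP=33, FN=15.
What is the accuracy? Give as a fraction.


Accuracy = (TP + TN) / (TP + TN + FP + FN) = (52 + 30) / 130 = 41/65.

41/65


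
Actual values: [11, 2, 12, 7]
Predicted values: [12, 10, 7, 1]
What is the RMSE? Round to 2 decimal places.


MSE = 31.5000. RMSE = sqrt(31.5000) = 5.61.

5.61


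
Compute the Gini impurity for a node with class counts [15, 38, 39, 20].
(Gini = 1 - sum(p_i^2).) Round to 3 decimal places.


Total = 112. Proportions: 15/112, 38/112, 39/112, 20/112. sum(p_i^2) = 0.2862. Gini = 1 - 0.2862 = 0.7138, which rounds to 0.714.

0.714


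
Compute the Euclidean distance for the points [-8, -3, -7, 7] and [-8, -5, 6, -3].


d = sqrt(sum of squared differences). (-8--8)^2=0, (-3--5)^2=4, (-7-6)^2=169, (7--3)^2=100. Sum = 273.

sqrt(273)


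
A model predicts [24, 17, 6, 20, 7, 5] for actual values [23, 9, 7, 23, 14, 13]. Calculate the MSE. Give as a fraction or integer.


MSE = (1/6) * ((23-24)^2=1 + (9-17)^2=64 + (7-6)^2=1 + (23-20)^2=9 + (14-7)^2=49 + (13-5)^2=64). Sum = 188. MSE = 94/3.

94/3


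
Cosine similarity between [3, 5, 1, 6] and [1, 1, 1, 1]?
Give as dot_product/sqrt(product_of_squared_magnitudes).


dot = 15. |a|^2 = 71, |b|^2 = 4. cos = 15/sqrt(284).

15/sqrt(284)


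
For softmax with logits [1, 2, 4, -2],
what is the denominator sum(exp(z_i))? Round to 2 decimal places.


Denom = e^1=2.7183 + e^2=7.3891 + e^4=54.5982 + e^-2=0.1353. Sum = 64.8409, which rounds to 64.84.

64.84


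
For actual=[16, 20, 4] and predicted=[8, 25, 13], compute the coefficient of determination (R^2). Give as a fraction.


Mean(y) = 40/3. SS_res = 170. SS_tot = 416/3. R^2 = 1 - 170/(416/3) = -47/208.

-47/208


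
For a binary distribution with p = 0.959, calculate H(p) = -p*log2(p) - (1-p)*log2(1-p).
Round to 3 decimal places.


H = -0.959*log2(0.959) - 0.041*log2(0.041) = 0.247.

0.247


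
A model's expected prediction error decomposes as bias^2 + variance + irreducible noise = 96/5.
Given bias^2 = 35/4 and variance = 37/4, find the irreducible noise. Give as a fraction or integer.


Total error = bias^2 + variance + irreducible noise. So irreducible noise = 96/5 - 35/4 - 37/4 = 6/5.

6/5


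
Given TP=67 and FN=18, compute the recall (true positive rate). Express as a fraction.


Recall = TP / (TP + FN) = 67 / 85 = 67/85.

67/85


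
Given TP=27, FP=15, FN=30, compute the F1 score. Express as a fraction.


Precision = 27/42 = 9/14. Recall = 27/57 = 9/19. F1 = 2*P*R/(P+R) = 6/11.

6/11


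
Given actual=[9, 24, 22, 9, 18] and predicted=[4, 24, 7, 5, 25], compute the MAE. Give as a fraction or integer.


MAE = (1/5) * (|9-4|=5 + |24-24|=0 + |22-7|=15 + |9-5|=4 + |18-25|=7). Sum = 31. MAE = 31/5.

31/5


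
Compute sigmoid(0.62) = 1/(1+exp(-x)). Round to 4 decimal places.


sigma(0.62) = 1/(1+e^(-0.62)) = 1/(1+0.537944) = 1/1.537944 = 0.6502.

0.6502


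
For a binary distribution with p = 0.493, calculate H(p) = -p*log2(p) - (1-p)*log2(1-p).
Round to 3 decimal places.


H = -0.493*log2(0.493) - 0.507*log2(0.507) = 1.000.

1.000


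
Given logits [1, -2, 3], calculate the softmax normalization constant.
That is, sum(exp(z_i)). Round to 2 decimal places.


Denom = e^1=2.7183 + e^-2=0.1353 + e^3=20.0855. Sum = 22.9391, which rounds to 22.94.

22.94


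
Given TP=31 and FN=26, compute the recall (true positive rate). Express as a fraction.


Recall = TP / (TP + FN) = 31 / 57 = 31/57.

31/57


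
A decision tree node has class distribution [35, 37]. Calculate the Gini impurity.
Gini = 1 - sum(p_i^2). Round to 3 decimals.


Total = 72. Proportions: 35/72, 37/72. sum(p_i^2) = 0.5004. Gini = 1 - 0.5004 = 0.4996, which rounds to 0.500.

0.500


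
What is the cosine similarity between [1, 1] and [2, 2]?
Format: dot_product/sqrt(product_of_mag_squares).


dot = 4. |a|^2 = 2, |b|^2 = 8. cos = 4/sqrt(16).

4/sqrt(16)


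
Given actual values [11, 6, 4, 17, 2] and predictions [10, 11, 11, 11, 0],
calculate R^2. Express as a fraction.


Mean(y) = 8. SS_res = 115. SS_tot = 146. R^2 = 1 - 115/(146) = 31/146.

31/146


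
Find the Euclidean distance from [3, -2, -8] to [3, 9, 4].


d = sqrt(sum of squared differences). (3-3)^2=0, (-2-9)^2=121, (-8-4)^2=144. Sum = 265.

sqrt(265)


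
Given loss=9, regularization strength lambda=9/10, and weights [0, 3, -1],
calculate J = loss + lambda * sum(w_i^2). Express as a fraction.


L2 sq norm = sum(w^2) = 10. J = 9 + 9/10 * 10 = 18.

18


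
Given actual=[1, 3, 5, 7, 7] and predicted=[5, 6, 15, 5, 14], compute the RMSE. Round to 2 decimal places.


MSE = 35.6000. RMSE = sqrt(35.6000) = 5.97.

5.97


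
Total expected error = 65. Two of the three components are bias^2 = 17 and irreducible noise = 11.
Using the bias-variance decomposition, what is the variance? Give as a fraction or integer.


Total error = bias^2 + variance + irreducible noise. So variance = 65 - 17 - 11 = 37.

37


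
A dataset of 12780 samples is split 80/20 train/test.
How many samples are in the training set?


Test set = 12780 * 20% = 2556. Training set = 12780 - 2556 = 10224.

10224


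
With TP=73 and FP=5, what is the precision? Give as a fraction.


Precision = TP / (TP + FP) = 73 / 78 = 73/78.

73/78


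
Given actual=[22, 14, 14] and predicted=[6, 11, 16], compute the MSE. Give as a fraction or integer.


MSE = (1/3) * ((22-6)^2=256 + (14-11)^2=9 + (14-16)^2=4). Sum = 269. MSE = 269/3.

269/3


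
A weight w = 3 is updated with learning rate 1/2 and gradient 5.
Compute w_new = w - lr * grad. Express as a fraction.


w_new = 3 - 1/2 * 5 = 3 - 5/2 = 1/2.

1/2


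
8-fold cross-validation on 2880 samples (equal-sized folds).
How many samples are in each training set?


Each validation fold has 2880/8 = 360 samples. Training set = 2880 - 360 = 2520.

2520


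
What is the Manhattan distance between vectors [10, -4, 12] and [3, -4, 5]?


d = sum of absolute differences: |10-3|=7 + |-4--4|=0 + |12-5|=7 = 14.

14


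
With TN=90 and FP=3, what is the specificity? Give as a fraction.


Specificity = TN / (TN + FP) = 90 / 93 = 30/31.

30/31


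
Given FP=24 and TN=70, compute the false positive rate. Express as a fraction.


FPR = FP / (FP + TN) = 24 / 94 = 12/47.

12/47


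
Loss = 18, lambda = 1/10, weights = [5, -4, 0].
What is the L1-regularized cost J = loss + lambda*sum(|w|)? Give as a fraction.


L1 norm = sum(|w|) = 9. J = 18 + 1/10 * 9 = 189/10.

189/10


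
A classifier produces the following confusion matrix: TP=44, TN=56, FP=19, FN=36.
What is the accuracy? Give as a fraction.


Accuracy = (TP + TN) / (TP + TN + FP + FN) = (44 + 56) / 155 = 20/31.

20/31


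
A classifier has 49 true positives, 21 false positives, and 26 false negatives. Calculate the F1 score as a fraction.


Precision = 49/70 = 7/10. Recall = 49/75 = 49/75. F1 = 2*P*R/(P+R) = 98/145.

98/145


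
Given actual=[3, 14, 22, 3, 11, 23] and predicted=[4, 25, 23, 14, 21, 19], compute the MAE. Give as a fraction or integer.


MAE = (1/6) * (|3-4|=1 + |14-25|=11 + |22-23|=1 + |3-14|=11 + |11-21|=10 + |23-19|=4). Sum = 38. MAE = 19/3.

19/3


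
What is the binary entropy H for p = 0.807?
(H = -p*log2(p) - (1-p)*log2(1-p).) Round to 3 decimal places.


H = -0.807*log2(0.807) - 0.193*log2(0.193) = 0.708.

0.708


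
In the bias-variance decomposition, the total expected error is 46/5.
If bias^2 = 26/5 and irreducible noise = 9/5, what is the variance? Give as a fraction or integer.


Total error = bias^2 + variance + irreducible noise. So variance = 46/5 - 26/5 - 9/5 = 11/5.

11/5


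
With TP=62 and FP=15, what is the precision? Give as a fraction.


Precision = TP / (TP + FP) = 62 / 77 = 62/77.

62/77


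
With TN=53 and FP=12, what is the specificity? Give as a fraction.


Specificity = TN / (TN + FP) = 53 / 65 = 53/65.

53/65


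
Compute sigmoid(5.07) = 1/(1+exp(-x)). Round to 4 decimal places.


sigma(5.07) = 1/(1+e^(-5.07)) = 1/(1+0.006282) = 1/1.006282 = 0.9938.

0.9938


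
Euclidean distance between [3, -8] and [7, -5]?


d = sqrt(sum of squared differences). (3-7)^2=16, (-8--5)^2=9. Sum = 25.

5


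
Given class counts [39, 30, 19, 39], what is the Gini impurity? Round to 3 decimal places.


Total = 127. Proportions: 39/127, 30/127, 19/127, 39/127. sum(p_i^2) = 0.2668. Gini = 1 - 0.2668 = 0.7332, which rounds to 0.733.

0.733


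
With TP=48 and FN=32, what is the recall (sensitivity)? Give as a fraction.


Recall = TP / (TP + FN) = 48 / 80 = 3/5.

3/5


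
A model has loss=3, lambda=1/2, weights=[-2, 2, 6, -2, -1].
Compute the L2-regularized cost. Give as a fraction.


L2 sq norm = sum(w^2) = 49. J = 3 + 1/2 * 49 = 55/2.

55/2


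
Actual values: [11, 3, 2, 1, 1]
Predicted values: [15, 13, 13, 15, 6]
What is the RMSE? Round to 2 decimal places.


MSE = 91.6000. RMSE = sqrt(91.6000) = 9.57.

9.57


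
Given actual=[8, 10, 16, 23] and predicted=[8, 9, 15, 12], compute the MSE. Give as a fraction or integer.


MSE = (1/4) * ((8-8)^2=0 + (10-9)^2=1 + (16-15)^2=1 + (23-12)^2=121). Sum = 123. MSE = 123/4.

123/4


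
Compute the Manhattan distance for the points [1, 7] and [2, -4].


d = sum of absolute differences: |1-2|=1 + |7--4|=11 = 12.

12


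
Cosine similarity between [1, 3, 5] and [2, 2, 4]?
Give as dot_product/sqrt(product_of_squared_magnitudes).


dot = 28. |a|^2 = 35, |b|^2 = 24. cos = 28/sqrt(840).

28/sqrt(840)


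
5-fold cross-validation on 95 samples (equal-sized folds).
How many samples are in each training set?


Each validation fold has 95/5 = 19 samples. Training set = 95 - 19 = 76.

76


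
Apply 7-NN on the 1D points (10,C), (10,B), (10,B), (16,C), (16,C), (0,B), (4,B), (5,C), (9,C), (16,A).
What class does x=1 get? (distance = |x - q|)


Distances: |10-1|=9, |10-1|=9, |10-1|=9, |16-1|=15, |16-1|=15, |0-1|=1, |4-1|=3, |5-1|=4, |9-1|=8, |16-1|=15. 7 nearest: (0,B), (4,B), (5,C), (9,C), (10,B), (10,B), (10,C). Counts: {'B': 4, 'C': 3}. Majority class: B.

B


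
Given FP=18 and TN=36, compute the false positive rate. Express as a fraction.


FPR = FP / (FP + TN) = 18 / 54 = 1/3.

1/3


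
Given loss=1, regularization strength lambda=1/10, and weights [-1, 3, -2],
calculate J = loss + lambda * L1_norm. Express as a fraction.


L1 norm = sum(|w|) = 6. J = 1 + 1/10 * 6 = 8/5.

8/5


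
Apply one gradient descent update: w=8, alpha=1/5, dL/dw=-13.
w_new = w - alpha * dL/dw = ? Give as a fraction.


w_new = 8 - 1/5 * -13 = 8 - -13/5 = 53/5.

53/5


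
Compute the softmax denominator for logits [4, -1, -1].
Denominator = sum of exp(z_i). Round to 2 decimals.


Denom = e^4=54.5982 + e^-1=0.3679 + e^-1=0.3679. Sum = 55.3340, which rounds to 55.33.

55.33


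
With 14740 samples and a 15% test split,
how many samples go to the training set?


Test set = 14740 * 15% = 2211. Training set = 14740 - 2211 = 12529.

12529


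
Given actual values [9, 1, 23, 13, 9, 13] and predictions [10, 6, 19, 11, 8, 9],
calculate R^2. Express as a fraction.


Mean(y) = 34/3. SS_res = 63. SS_tot = 778/3. R^2 = 1 - 63/(778/3) = 589/778.

589/778


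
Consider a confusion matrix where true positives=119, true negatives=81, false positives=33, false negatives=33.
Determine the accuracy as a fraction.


Accuracy = (TP + TN) / (TP + TN + FP + FN) = (119 + 81) / 266 = 100/133.

100/133


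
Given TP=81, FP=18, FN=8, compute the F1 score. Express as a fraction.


Precision = 81/99 = 9/11. Recall = 81/89 = 81/89. F1 = 2*P*R/(P+R) = 81/94.

81/94


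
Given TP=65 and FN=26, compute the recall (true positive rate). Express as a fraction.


Recall = TP / (TP + FN) = 65 / 91 = 5/7.

5/7


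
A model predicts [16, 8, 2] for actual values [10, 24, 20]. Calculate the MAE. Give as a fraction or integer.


MAE = (1/3) * (|10-16|=6 + |24-8|=16 + |20-2|=18). Sum = 40. MAE = 40/3.

40/3


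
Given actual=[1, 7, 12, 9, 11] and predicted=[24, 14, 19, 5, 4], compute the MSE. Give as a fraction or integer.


MSE = (1/5) * ((1-24)^2=529 + (7-14)^2=49 + (12-19)^2=49 + (9-5)^2=16 + (11-4)^2=49). Sum = 692. MSE = 692/5.

692/5


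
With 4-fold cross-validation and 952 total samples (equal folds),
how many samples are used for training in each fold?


Each validation fold has 952/4 = 238 samples. Training set = 952 - 238 = 714.

714


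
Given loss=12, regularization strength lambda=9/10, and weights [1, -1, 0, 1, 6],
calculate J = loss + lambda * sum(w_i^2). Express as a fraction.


L2 sq norm = sum(w^2) = 39. J = 12 + 9/10 * 39 = 471/10.

471/10


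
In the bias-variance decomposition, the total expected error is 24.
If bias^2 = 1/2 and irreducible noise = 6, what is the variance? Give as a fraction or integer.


Total error = bias^2 + variance + irreducible noise. So variance = 24 - 1/2 - 6 = 35/2.

35/2


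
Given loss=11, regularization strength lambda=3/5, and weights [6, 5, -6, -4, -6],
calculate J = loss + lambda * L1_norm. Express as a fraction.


L1 norm = sum(|w|) = 27. J = 11 + 3/5 * 27 = 136/5.

136/5


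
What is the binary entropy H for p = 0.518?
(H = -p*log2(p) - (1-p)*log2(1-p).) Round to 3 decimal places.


H = -0.518*log2(0.518) - 0.482*log2(0.482) = 0.999.

0.999


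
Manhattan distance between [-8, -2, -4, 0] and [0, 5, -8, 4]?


d = sum of absolute differences: |-8-0|=8 + |-2-5|=7 + |-4--8|=4 + |0-4|=4 = 23.

23


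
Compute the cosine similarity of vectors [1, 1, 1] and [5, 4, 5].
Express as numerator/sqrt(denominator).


dot = 14. |a|^2 = 3, |b|^2 = 66. cos = 14/sqrt(198).

14/sqrt(198)


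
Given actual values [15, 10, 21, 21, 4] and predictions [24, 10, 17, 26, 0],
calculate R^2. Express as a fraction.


Mean(y) = 71/5. SS_res = 138. SS_tot = 1074/5. R^2 = 1 - 138/(1074/5) = 64/179.

64/179


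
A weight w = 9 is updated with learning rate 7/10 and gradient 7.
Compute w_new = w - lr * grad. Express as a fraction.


w_new = 9 - 7/10 * 7 = 9 - 49/10 = 41/10.

41/10


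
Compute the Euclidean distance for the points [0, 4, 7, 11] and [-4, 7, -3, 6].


d = sqrt(sum of squared differences). (0--4)^2=16, (4-7)^2=9, (7--3)^2=100, (11-6)^2=25. Sum = 150.

sqrt(150)


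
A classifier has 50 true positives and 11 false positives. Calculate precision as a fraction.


Precision = TP / (TP + FP) = 50 / 61 = 50/61.

50/61


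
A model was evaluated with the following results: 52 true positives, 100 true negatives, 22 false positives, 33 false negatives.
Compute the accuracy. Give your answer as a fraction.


Accuracy = (TP + TN) / (TP + TN + FP + FN) = (52 + 100) / 207 = 152/207.

152/207


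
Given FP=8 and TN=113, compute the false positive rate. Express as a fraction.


FPR = FP / (FP + TN) = 8 / 121 = 8/121.

8/121


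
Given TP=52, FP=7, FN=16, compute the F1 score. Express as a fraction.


Precision = 52/59 = 52/59. Recall = 52/68 = 13/17. F1 = 2*P*R/(P+R) = 104/127.

104/127


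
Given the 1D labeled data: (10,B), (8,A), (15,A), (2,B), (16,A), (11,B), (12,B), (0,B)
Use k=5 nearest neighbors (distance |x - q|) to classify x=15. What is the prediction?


Distances: |10-15|=5, |8-15|=7, |15-15|=0, |2-15|=13, |16-15|=1, |11-15|=4, |12-15|=3, |0-15|=15. 5 nearest: (15,A), (16,A), (12,B), (11,B), (10,B). Counts: {'A': 2, 'B': 3}. Majority class: B.

B


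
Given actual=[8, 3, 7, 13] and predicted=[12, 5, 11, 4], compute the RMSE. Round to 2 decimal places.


MSE = 29.2500. RMSE = sqrt(29.2500) = 5.41.

5.41


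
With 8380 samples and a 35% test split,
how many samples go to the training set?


Test set = 8380 * 35% = 2933. Training set = 8380 - 2933 = 5447.

5447


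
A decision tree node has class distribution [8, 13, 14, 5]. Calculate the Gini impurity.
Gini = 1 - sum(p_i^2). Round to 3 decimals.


Total = 40. Proportions: 8/40, 13/40, 14/40, 5/40. sum(p_i^2) = 0.2838. Gini = 1 - 0.2838 = 0.7162, which rounds to 0.716.

0.716


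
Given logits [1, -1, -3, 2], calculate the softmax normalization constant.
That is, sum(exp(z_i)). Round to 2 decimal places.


Denom = e^1=2.7183 + e^-1=0.3679 + e^-3=0.0498 + e^2=7.3891. Sum = 10.5251, which rounds to 10.53.

10.53


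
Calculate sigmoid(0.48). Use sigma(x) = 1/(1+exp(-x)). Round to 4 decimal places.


sigma(0.48) = 1/(1+e^(-0.48)) = 1/(1+0.618783) = 1/1.618783 = 0.6177.

0.6177


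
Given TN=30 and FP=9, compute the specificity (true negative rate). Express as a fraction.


Specificity = TN / (TN + FP) = 30 / 39 = 10/13.

10/13


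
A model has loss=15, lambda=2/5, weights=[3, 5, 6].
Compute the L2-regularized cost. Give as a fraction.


L2 sq norm = sum(w^2) = 70. J = 15 + 2/5 * 70 = 43.

43


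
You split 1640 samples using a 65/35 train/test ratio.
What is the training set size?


Test set = 1640 * 35% = 574. Training set = 1640 - 574 = 1066.

1066


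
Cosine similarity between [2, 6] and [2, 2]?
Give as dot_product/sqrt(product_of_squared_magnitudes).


dot = 16. |a|^2 = 40, |b|^2 = 8. cos = 16/sqrt(320).

16/sqrt(320)


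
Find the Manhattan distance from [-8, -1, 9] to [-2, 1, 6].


d = sum of absolute differences: |-8--2|=6 + |-1-1|=2 + |9-6|=3 = 11.

11


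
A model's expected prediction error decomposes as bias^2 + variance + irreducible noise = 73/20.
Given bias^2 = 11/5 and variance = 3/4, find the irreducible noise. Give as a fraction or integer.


Total error = bias^2 + variance + irreducible noise. So irreducible noise = 73/20 - 11/5 - 3/4 = 7/10.

7/10
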